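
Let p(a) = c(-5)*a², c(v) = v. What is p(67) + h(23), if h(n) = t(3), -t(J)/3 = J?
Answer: -22454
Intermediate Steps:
t(J) = -3*J
h(n) = -9 (h(n) = -3*3 = -9)
p(a) = -5*a²
p(67) + h(23) = -5*67² - 9 = -5*4489 - 9 = -22445 - 9 = -22454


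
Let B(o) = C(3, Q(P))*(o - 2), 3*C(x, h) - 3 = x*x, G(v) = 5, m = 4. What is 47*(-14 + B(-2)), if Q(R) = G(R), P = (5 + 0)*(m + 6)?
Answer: -1410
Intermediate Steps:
P = 50 (P = (5 + 0)*(4 + 6) = 5*10 = 50)
Q(R) = 5
C(x, h) = 1 + x²/3 (C(x, h) = 1 + (x*x)/3 = 1 + x²/3)
B(o) = -8 + 4*o (B(o) = (1 + (⅓)*3²)*(o - 2) = (1 + (⅓)*9)*(-2 + o) = (1 + 3)*(-2 + o) = 4*(-2 + o) = -8 + 4*o)
47*(-14 + B(-2)) = 47*(-14 + (-8 + 4*(-2))) = 47*(-14 + (-8 - 8)) = 47*(-14 - 16) = 47*(-30) = -1410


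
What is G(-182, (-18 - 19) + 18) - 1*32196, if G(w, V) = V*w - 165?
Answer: -28903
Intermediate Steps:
G(w, V) = -165 + V*w
G(-182, (-18 - 19) + 18) - 1*32196 = (-165 + ((-18 - 19) + 18)*(-182)) - 1*32196 = (-165 + (-37 + 18)*(-182)) - 32196 = (-165 - 19*(-182)) - 32196 = (-165 + 3458) - 32196 = 3293 - 32196 = -28903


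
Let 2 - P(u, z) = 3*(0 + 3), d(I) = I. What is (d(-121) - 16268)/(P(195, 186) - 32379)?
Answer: 16389/32386 ≈ 0.50605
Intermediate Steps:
P(u, z) = -7 (P(u, z) = 2 - 3*(0 + 3) = 2 - 3*3 = 2 - 1*9 = 2 - 9 = -7)
(d(-121) - 16268)/(P(195, 186) - 32379) = (-121 - 16268)/(-7 - 32379) = -16389/(-32386) = -16389*(-1/32386) = 16389/32386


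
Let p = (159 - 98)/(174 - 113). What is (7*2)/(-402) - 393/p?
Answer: -79000/201 ≈ -393.03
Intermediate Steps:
p = 1 (p = 61/61 = 61*(1/61) = 1)
(7*2)/(-402) - 393/p = (7*2)/(-402) - 393/1 = 14*(-1/402) - 393*1 = -7/201 - 393 = -79000/201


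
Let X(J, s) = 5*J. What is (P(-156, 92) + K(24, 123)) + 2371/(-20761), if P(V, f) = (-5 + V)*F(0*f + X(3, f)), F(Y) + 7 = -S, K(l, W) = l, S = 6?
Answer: 43948666/20761 ≈ 2116.9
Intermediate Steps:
F(Y) = -13 (F(Y) = -7 - 1*6 = -7 - 6 = -13)
P(V, f) = 65 - 13*V (P(V, f) = (-5 + V)*(-13) = 65 - 13*V)
(P(-156, 92) + K(24, 123)) + 2371/(-20761) = ((65 - 13*(-156)) + 24) + 2371/(-20761) = ((65 + 2028) + 24) + 2371*(-1/20761) = (2093 + 24) - 2371/20761 = 2117 - 2371/20761 = 43948666/20761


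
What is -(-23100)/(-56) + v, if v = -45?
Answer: -915/2 ≈ -457.50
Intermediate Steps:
-(-23100)/(-56) + v = -(-23100)/(-56) - 45 = -(-23100)*(-1)/56 - 45 = -150*11/4 - 45 = -825/2 - 45 = -915/2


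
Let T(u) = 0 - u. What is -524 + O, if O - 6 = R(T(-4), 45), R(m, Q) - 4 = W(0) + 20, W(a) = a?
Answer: -494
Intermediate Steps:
T(u) = -u
R(m, Q) = 24 (R(m, Q) = 4 + (0 + 20) = 4 + 20 = 24)
O = 30 (O = 6 + 24 = 30)
-524 + O = -524 + 30 = -494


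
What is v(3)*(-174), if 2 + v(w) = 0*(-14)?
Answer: 348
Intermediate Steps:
v(w) = -2 (v(w) = -2 + 0*(-14) = -2 + 0 = -2)
v(3)*(-174) = -2*(-174) = 348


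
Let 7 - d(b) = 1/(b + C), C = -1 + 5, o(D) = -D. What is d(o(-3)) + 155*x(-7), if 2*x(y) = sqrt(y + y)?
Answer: 48/7 + 155*I*sqrt(14)/2 ≈ 6.8571 + 289.98*I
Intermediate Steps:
C = 4
x(y) = sqrt(2)*sqrt(y)/2 (x(y) = sqrt(y + y)/2 = sqrt(2*y)/2 = (sqrt(2)*sqrt(y))/2 = sqrt(2)*sqrt(y)/2)
d(b) = 7 - 1/(4 + b) (d(b) = 7 - 1/(b + 4) = 7 - 1/(4 + b))
d(o(-3)) + 155*x(-7) = (27 + 7*(-1*(-3)))/(4 - 1*(-3)) + 155*(sqrt(2)*sqrt(-7)/2) = (27 + 7*3)/(4 + 3) + 155*(sqrt(2)*(I*sqrt(7))/2) = (27 + 21)/7 + 155*(I*sqrt(14)/2) = (1/7)*48 + 155*I*sqrt(14)/2 = 48/7 + 155*I*sqrt(14)/2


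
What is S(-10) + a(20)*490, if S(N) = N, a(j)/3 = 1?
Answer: 1460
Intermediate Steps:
a(j) = 3 (a(j) = 3*1 = 3)
S(-10) + a(20)*490 = -10 + 3*490 = -10 + 1470 = 1460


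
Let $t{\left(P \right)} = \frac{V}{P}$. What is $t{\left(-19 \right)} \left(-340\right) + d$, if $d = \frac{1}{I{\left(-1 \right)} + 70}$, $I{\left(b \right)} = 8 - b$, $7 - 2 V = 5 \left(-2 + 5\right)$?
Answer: $- \frac{107421}{1501} \approx -71.566$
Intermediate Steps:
$V = -4$ ($V = \frac{7}{2} - \frac{5 \left(-2 + 5\right)}{2} = \frac{7}{2} - \frac{5 \cdot 3}{2} = \frac{7}{2} - \frac{15}{2} = -4$)
$t{\left(P \right)} = - \frac{4}{P}$
$d = \frac{1}{79}$ ($d = \frac{1}{\left(8 - -1\right) + 70} = \frac{1}{\left(8 + 1\right) + 70} = \frac{1}{9 + 70} = \frac{1}{79} \approx 0.012658$)
$t{\left(-19 \right)} \left(-340\right) + d = - \frac{4}{-19} \left(-340\right) + \frac{1}{79} = \left(-4\right) \left(- \frac{1}{19}\right) \left(-340\right) + \frac{1}{79} = \frac{4}{19} \left(-340\right) + \frac{1}{79} = - \frac{1360}{19} + \frac{1}{79} = - \frac{107421}{1501}$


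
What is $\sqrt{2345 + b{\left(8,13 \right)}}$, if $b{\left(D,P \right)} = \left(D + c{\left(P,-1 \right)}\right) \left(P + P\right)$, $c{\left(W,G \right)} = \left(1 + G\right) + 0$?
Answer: $\sqrt{2553} \approx 50.527$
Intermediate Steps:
$c{\left(W,G \right)} = 1 + G$
$b{\left(D,P \right)} = 2 D P$ ($b{\left(D,P \right)} = \left(D + \left(1 - 1\right)\right) \left(P + P\right) = \left(D + 0\right) 2 P = D 2 P = 2 D P$)
$\sqrt{2345 + b{\left(8,13 \right)}} = \sqrt{2345 + 2 \cdot 8 \cdot 13} = \sqrt{2345 + 208} = \sqrt{2553}$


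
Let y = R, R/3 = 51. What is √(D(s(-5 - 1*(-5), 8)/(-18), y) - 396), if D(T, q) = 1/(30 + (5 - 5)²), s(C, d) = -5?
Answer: I*√356370/30 ≈ 19.899*I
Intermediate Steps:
R = 153 (R = 3*51 = 153)
y = 153
D(T, q) = 1/30 (D(T, q) = 1/(30 + 0²) = 1/(30 + 0) = 1/30)
√(D(s(-5 - 1*(-5), 8)/(-18), y) - 396) = √(1/30 - 396) = √(-11879/30) = I*√356370/30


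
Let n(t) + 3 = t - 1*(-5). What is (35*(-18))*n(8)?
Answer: -6300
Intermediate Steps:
n(t) = 2 + t (n(t) = -3 + (t - 1*(-5)) = -3 + (t + 5) = -3 + (5 + t) = 2 + t)
(35*(-18))*n(8) = (35*(-18))*(2 + 8) = -630*10 = -6300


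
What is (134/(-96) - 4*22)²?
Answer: 18412681/2304 ≈ 7991.6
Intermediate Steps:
(134/(-96) - 4*22)² = (134*(-1/96) - 88)² = (-67/48 - 88)² = (-4291/48)² = 18412681/2304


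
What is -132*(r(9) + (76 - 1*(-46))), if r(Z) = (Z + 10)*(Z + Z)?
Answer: -61248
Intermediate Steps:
r(Z) = 2*Z*(10 + Z) (r(Z) = (10 + Z)*(2*Z) = 2*Z*(10 + Z))
-132*(r(9) + (76 - 1*(-46))) = -132*(2*9*(10 + 9) + (76 - 1*(-46))) = -132*(2*9*19 + (76 + 46)) = -132*(342 + 122) = -132*464 = -61248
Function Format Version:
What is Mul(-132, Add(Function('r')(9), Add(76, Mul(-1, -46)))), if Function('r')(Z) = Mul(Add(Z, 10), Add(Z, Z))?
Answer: -61248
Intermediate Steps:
Function('r')(Z) = Mul(2, Z, Add(10, Z)) (Function('r')(Z) = Mul(Add(10, Z), Mul(2, Z)) = Mul(2, Z, Add(10, Z)))
Mul(-132, Add(Function('r')(9), Add(76, Mul(-1, -46)))) = Mul(-132, Add(Mul(2, 9, Add(10, 9)), Add(76, Mul(-1, -46)))) = Mul(-132, Add(Mul(2, 9, 19), Add(76, 46))) = Mul(-132, Add(342, 122)) = Mul(-132, 464) = -61248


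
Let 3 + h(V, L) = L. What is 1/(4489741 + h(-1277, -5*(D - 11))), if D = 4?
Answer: 1/4489773 ≈ 2.2273e-7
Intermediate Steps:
h(V, L) = -3 + L
1/(4489741 + h(-1277, -5*(D - 11))) = 1/(4489741 + (-3 - 5*(4 - 11))) = 1/(4489741 + (-3 - 5*(-7))) = 1/(4489741 + (-3 + 35)) = 1/(4489741 + 32) = 1/4489773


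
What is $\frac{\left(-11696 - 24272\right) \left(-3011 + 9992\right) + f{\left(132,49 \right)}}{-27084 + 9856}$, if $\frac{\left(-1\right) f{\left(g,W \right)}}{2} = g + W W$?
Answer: $\frac{125548837}{8614} \approx 14575.0$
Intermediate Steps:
$f{\left(g,W \right)} = - 2 g - 2 W^{2}$ ($f{\left(g,W \right)} = - 2 \left(g + W W\right) = - 2 \left(g + W^{2}\right) = - 2 g - 2 W^{2}$)
$\frac{\left(-11696 - 24272\right) \left(-3011 + 9992\right) + f{\left(132,49 \right)}}{-27084 + 9856} = \frac{\left(-11696 - 24272\right) \left(-3011 + 9992\right) - \left(264 + 2 \cdot 49^{2}\right)}{-27084 + 9856} = \frac{\left(-35968\right) 6981 - 5066}{-17228} = \left(-251092608 - 5066\right) \left(- \frac{1}{17228}\right) = \left(-251097674\right) \left(- \frac{1}{17228}\right) = \frac{125548837}{8614}$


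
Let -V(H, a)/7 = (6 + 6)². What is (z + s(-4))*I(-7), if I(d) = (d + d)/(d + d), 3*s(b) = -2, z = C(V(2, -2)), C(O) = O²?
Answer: 3048190/3 ≈ 1.0161e+6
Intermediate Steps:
V(H, a) = -1008 (V(H, a) = -7*(6 + 6)² = -7*12² = -7*144 = -1008)
z = 1016064 (z = (-1008)² = 1016064)
s(b) = -⅔ (s(b) = (⅓)*(-2) = -⅔)
I(d) = 1 (I(d) = (2*d)/((2*d)) = (2*d)*(1/(2*d)) = 1)
(z + s(-4))*I(-7) = (1016064 - ⅔)*1 = (3048190/3)*1 = 3048190/3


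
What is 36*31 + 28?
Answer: 1144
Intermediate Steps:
36*31 + 28 = 1116 + 28 = 1144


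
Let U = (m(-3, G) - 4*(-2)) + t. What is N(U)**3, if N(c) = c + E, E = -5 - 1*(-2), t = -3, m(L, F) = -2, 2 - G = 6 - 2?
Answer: 0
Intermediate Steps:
G = -2 (G = 2 - (6 - 2) = 2 - 1*4 = 2 - 4 = -2)
E = -3 (E = -5 + 2 = -3)
U = 3 (U = (-2 - 4*(-2)) - 3 = (-2 + 8) - 3 = 6 - 3 = 3)
N(c) = -3 + c (N(c) = c - 3 = -3 + c)
N(U)**3 = (-3 + 3)**3 = 0**3 = 0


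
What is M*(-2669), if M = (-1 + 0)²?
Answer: -2669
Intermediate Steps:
M = 1 (M = (-1)² = 1)
M*(-2669) = 1*(-2669) = -2669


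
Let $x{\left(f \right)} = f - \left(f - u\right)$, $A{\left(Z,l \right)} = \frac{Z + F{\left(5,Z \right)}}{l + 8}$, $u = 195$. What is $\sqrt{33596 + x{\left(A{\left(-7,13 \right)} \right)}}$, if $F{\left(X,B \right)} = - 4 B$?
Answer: $\sqrt{33791} \approx 183.82$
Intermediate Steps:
$A{\left(Z,l \right)} = - \frac{3 Z}{8 + l}$ ($A{\left(Z,l \right)} = \frac{Z - 4 Z}{l + 8} = \frac{\left(-3\right) Z}{8 + l} = - \frac{3 Z}{8 + l}$)
$x{\left(f \right)} = 195$ ($x{\left(f \right)} = f - \left(-195 + f\right) = 195$)
$\sqrt{33596 + x{\left(A{\left(-7,13 \right)} \right)}} = \sqrt{33596 + 195} = \sqrt{33791}$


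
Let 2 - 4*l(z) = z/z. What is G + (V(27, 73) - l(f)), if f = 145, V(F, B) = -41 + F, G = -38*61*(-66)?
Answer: 611895/4 ≈ 1.5297e+5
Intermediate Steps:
G = 152988 (G = -2318*(-66) = 152988)
l(z) = 1/4 (l(z) = 1/2 - z/(4*z) = 1/2 - 1/4*1 = 1/2 - 1/4 = 1/4)
G + (V(27, 73) - l(f)) = 152988 + ((-41 + 27) - 1*1/4) = 152988 + (-14 - 1/4) = 152988 - 57/4 = 611895/4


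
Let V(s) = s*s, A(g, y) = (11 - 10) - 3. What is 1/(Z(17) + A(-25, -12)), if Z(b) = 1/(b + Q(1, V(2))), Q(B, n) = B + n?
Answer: -22/43 ≈ -0.51163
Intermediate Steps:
A(g, y) = -2 (A(g, y) = 1 - 3 = -2)
V(s) = s²
Z(b) = 1/(5 + b) (Z(b) = 1/(b + (1 + 2²)) = 1/(b + (1 + 4)) = 1/(b + 5) = 1/(5 + b))
1/(Z(17) + A(-25, -12)) = 1/(1/(5 + 17) - 2) = 1/(1/22 - 2) = 1/(-43/22) = -22/43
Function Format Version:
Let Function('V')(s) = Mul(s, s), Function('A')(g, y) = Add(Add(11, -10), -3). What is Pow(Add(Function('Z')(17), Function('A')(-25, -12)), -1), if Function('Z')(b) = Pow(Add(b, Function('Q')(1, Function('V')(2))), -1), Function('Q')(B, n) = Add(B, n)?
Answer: Rational(-22, 43) ≈ -0.51163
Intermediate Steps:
Function('A')(g, y) = -2 (Function('A')(g, y) = Add(1, -3) = -2)
Function('V')(s) = Pow(s, 2)
Function('Z')(b) = Pow(Add(5, b), -1) (Function('Z')(b) = Pow(Add(b, Add(1, Pow(2, 2))), -1) = Pow(Add(b, Add(1, 4)), -1) = Pow(Add(b, 5), -1) = Pow(Add(5, b), -1))
Pow(Add(Function('Z')(17), Function('A')(-25, -12)), -1) = Pow(Add(Pow(Add(5, 17), -1), -2), -1) = Pow(Add(Pow(22, -1), -2), -1) = Pow(Add(Rational(1, 22), -2), -1) = Pow(Rational(-43, 22), -1) = Rational(-22, 43)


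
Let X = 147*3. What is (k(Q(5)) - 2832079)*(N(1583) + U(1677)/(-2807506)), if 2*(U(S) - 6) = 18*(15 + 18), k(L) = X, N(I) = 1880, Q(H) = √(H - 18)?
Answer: -7472849805345163/1403753 ≈ -5.3235e+9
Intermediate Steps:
Q(H) = √(-18 + H)
X = 441
k(L) = 441
U(S) = 303 (U(S) = 6 + (18*(15 + 18))/2 = 6 + (18*33)/2 = 6 + (½)*594 = 6 + 297 = 303)
(k(Q(5)) - 2832079)*(N(1583) + U(1677)/(-2807506)) = (441 - 2832079)*(1880 + 303/(-2807506)) = -2831638*(1880 + 303*(-1/2807506)) = -2831638*(1880 - 303/2807506) = -2831638*5278110977/2807506 = -7472849805345163/1403753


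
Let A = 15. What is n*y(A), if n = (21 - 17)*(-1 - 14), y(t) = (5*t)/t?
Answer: -300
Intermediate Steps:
y(t) = 5
n = -60 (n = 4*(-15) = -60)
n*y(A) = -60*5 = -300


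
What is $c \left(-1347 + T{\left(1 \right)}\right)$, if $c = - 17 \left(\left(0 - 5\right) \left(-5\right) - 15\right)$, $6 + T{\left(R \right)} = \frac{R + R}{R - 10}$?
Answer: $\frac{2070430}{9} \approx 2.3005 \cdot 10^{5}$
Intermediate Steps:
$T{\left(R \right)} = -6 + \frac{2 R}{-10 + R}$ ($T{\left(R \right)} = -6 + \frac{R + R}{R - 10} = -6 + \frac{2 R}{-10 + R}$)
$c = -170$ ($c = - 17 \left(\left(-5\right) \left(-5\right) - 15\right) = - 17 \left(25 - 15\right) = \left(-17\right) 10 = -170$)
$c \left(-1347 + T{\left(1 \right)}\right) = - 170 \left(-1347 + \frac{4 \left(15 - 1\right)}{-10 + 1}\right) = - 170 \left(-1347 + \frac{4 \left(15 - 1\right)}{-9}\right) = - 170 \left(-1347 + 4 \left(- \frac{1}{9}\right) 14\right) = - 170 \left(-1347 - \frac{56}{9}\right) = \left(-170\right) \left(- \frac{12179}{9}\right) = \frac{2070430}{9}$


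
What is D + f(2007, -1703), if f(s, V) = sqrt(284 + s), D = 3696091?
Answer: 3696091 + sqrt(2291) ≈ 3.6961e+6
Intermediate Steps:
D + f(2007, -1703) = 3696091 + sqrt(284 + 2007) = 3696091 + sqrt(2291)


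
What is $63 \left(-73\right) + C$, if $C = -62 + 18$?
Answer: $-4643$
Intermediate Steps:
$C = -44$
$63 \left(-73\right) + C = 63 \left(-73\right) - 44 = -4599 - 44 = -4643$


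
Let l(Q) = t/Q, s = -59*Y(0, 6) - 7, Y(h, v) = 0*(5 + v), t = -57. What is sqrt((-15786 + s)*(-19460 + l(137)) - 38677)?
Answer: 4*sqrt(360481723609)/137 ≈ 17530.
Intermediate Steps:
Y(h, v) = 0
s = -7 (s = -59*0 - 7 = 0 - 7 = -7)
l(Q) = -57/Q
sqrt((-15786 + s)*(-19460 + l(137)) - 38677) = sqrt((-15786 - 7)*(-19460 - 57/137) - 38677) = sqrt(-15793*(-19460 - 57*1/137) - 38677) = sqrt(-15793*(-19460 - 57/137) - 38677) = sqrt(-15793*(-2666077/137) - 38677) = sqrt(42105354061/137 - 38677) = sqrt(42100055312/137) = 4*sqrt(360481723609)/137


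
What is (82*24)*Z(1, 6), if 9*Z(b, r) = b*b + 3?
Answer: 2624/3 ≈ 874.67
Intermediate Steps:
Z(b, r) = ⅓ + b²/9 (Z(b, r) = (b*b + 3)/9 = (b² + 3)/9 = (3 + b²)/9 = ⅓ + b²/9)
(82*24)*Z(1, 6) = (82*24)*(⅓ + (⅑)*1²) = 1968*(⅓ + (⅑)*1) = 1968*(⅓ + ⅑) = 1968*(4/9) = 2624/3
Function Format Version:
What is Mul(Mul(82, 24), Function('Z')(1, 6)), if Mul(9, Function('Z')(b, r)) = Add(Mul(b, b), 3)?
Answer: Rational(2624, 3) ≈ 874.67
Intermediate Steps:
Function('Z')(b, r) = Add(Rational(1, 3), Mul(Rational(1, 9), Pow(b, 2))) (Function('Z')(b, r) = Mul(Rational(1, 9), Add(Mul(b, b), 3)) = Mul(Rational(1, 9), Add(Pow(b, 2), 3)) = Mul(Rational(1, 9), Add(3, Pow(b, 2))) = Add(Rational(1, 3), Mul(Rational(1, 9), Pow(b, 2))))
Mul(Mul(82, 24), Function('Z')(1, 6)) = Mul(Mul(82, 24), Add(Rational(1, 3), Mul(Rational(1, 9), Pow(1, 2)))) = Mul(1968, Add(Rational(1, 3), Mul(Rational(1, 9), 1))) = Mul(1968, Add(Rational(1, 3), Rational(1, 9))) = Mul(1968, Rational(4, 9)) = Rational(2624, 3)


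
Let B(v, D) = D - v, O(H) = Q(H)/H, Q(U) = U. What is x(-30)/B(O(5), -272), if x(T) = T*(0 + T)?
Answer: -300/91 ≈ -3.2967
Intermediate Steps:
O(H) = 1 (O(H) = H/H = 1)
x(T) = T² (x(T) = T*T = T²)
x(-30)/B(O(5), -272) = (-30)²/(-272 - 1*1) = 900/(-272 - 1) = 900/(-273) = 900*(-1/273) = -300/91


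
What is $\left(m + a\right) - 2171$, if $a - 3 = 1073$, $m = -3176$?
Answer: $-4271$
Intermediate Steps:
$a = 1076$ ($a = 3 + 1073 = 1076$)
$\left(m + a\right) - 2171 = \left(-3176 + 1076\right) - 2171 = -2100 - 2171 = -4271$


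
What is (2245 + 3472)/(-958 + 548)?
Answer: -5717/410 ≈ -13.944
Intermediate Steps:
(2245 + 3472)/(-958 + 548) = 5717/(-410) = 5717*(-1/410) = -5717/410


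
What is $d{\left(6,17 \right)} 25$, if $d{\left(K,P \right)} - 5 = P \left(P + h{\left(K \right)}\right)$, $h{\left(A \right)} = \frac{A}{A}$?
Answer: $7775$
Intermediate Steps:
$h{\left(A \right)} = 1$
$d{\left(K,P \right)} = 5 + P \left(1 + P\right)$ ($d{\left(K,P \right)} = 5 + P \left(P + 1\right) = 5 + P \left(1 + P\right)$)
$d{\left(6,17 \right)} 25 = \left(5 + 17 + 17^{2}\right) 25 = \left(5 + 17 + 289\right) 25 = 311 \cdot 25 = 7775$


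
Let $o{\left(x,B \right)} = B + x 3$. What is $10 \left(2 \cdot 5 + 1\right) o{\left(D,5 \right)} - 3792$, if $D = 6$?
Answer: $-1262$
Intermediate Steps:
$o{\left(x,B \right)} = B + 3 x$
$10 \left(2 \cdot 5 + 1\right) o{\left(D,5 \right)} - 3792 = 10 \left(2 \cdot 5 + 1\right) \left(5 + 3 \cdot 6\right) - 3792 = 10 \left(10 + 1\right) \left(5 + 18\right) - 3792 = 10 \cdot 11 \cdot 23 - 3792 = 110 \cdot 23 - 3792 = 2530 - 3792 = -1262$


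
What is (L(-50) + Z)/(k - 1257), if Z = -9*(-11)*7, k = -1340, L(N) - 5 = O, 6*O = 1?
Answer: -4189/15582 ≈ -0.26884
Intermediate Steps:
O = ⅙ (O = (⅙)*1 = ⅙ ≈ 0.16667)
L(N) = 31/6 (L(N) = 5 + ⅙ = 31/6)
Z = 693 (Z = 99*7 = 693)
(L(-50) + Z)/(k - 1257) = (31/6 + 693)/(-1340 - 1257) = (4189/6)/(-2597) = (4189/6)*(-1/2597) = -4189/15582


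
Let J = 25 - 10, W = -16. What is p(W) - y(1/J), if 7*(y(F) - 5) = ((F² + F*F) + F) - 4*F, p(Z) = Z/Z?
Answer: -6257/1575 ≈ -3.9727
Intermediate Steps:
J = 15
p(Z) = 1
y(F) = 5 - 3*F/7 + 2*F²/7 (y(F) = 5 + (((F² + F*F) + F) - 4*F)/7 = 5 + (((F² + F²) + F) - 4*F)/7 = 5 + ((2*F² + F) - 4*F)/7 = 5 + ((F + 2*F²) - 4*F)/7 = 5 + (-3*F + 2*F²)/7 = 5 + (-3*F/7 + 2*F²/7) = 5 - 3*F/7 + 2*F²/7)
p(W) - y(1/J) = 1 - (5 - 3/7/15 + 2*(1/15)²/7) = 1 - (5 - 3/7*1/15 + 2*(1/15)²/7) = 1 - (5 - 1/35 + (2/7)*(1/225)) = 1 - (5 - 1/35 + 2/1575) = 1 - 1*7832/1575 = 1 - 7832/1575 = -6257/1575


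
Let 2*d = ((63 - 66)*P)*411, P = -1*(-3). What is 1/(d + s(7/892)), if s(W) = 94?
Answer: -2/3511 ≈ -0.00056964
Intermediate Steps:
P = 3
d = -3699/2 (d = (((63 - 66)*3)*411)/2 = (-3*3*411)/2 = (-9*411)/2 = (½)*(-3699) = -3699/2 ≈ -1849.5)
1/(d + s(7/892)) = 1/(-3699/2 + 94) = 1/(-3511/2) = -2/3511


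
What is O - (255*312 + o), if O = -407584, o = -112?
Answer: -487032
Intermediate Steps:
O - (255*312 + o) = -407584 - (255*312 - 112) = -407584 - (79560 - 112) = -407584 - 1*79448 = -407584 - 79448 = -487032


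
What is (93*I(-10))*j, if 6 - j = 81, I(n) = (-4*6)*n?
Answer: -1674000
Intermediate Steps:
I(n) = -24*n
j = -75 (j = 6 - 1*81 = 6 - 81 = -75)
(93*I(-10))*j = (93*(-24*(-10)))*(-75) = (93*240)*(-75) = 22320*(-75) = -1674000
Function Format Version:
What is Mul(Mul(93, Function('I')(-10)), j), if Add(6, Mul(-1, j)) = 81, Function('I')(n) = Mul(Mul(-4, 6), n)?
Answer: -1674000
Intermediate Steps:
Function('I')(n) = Mul(-24, n)
j = -75 (j = Add(6, Mul(-1, 81)) = Add(6, -81) = -75)
Mul(Mul(93, Function('I')(-10)), j) = Mul(Mul(93, Mul(-24, -10)), -75) = Mul(Mul(93, 240), -75) = Mul(22320, -75) = -1674000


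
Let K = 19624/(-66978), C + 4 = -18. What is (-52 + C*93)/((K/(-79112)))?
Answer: -126327339756/223 ≈ -5.6649e+8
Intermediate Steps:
C = -22 (C = -4 - 18 = -22)
K = -9812/33489 (K = 19624*(-1/66978) = -9812/33489 ≈ -0.29299)
(-52 + C*93)/((K/(-79112))) = (-52 - 22*93)/((-9812/33489/(-79112))) = (-52 - 2046)/((-9812/33489*(-1/79112))) = -2098/223/60213222 = -2098*60213222/223 = -126327339756/223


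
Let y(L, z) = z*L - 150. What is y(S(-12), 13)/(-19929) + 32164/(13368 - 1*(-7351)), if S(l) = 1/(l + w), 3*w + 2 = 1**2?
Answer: 7944221221/5092543729 ≈ 1.5600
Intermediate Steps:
w = -1/3 (w = -2/3 + (1/3)*1**2 = -2/3 + (1/3)*1 = -2/3 + 1/3 = -1/3 ≈ -0.33333)
S(l) = 1/(-1/3 + l) (S(l) = 1/(l - 1/3) = 1/(-1/3 + l))
y(L, z) = -150 + L*z (y(L, z) = L*z - 150 = -150 + L*z)
y(S(-12), 13)/(-19929) + 32164/(13368 - 1*(-7351)) = (-150 + (3/(-1 + 3*(-12)))*13)/(-19929) + 32164/(13368 - 1*(-7351)) = (-150 + (3/(-1 - 36))*13)*(-1/19929) + 32164/(13368 + 7351) = (-150 + (3/(-37))*13)*(-1/19929) + 32164/20719 = (-150 + (3*(-1/37))*13)*(-1/19929) + 32164*(1/20719) = (-150 - 3/37*13)*(-1/19929) + 32164/20719 = (-150 - 39/37)*(-1/19929) + 32164/20719 = -5589/37*(-1/19929) + 32164/20719 = 1863/245791 + 32164/20719 = 7944221221/5092543729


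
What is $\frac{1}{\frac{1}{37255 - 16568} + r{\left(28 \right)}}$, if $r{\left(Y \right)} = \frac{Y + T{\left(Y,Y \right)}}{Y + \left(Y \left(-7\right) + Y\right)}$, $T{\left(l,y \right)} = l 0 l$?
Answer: $- \frac{103435}{20682} \approx -5.0012$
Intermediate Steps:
$T{\left(l,y \right)} = 0$ ($T{\left(l,y \right)} = 0 l = 0$)
$r{\left(Y \right)} = - \frac{1}{5}$ ($r{\left(Y \right)} = \frac{Y + 0}{Y + \left(Y \left(-7\right) + Y\right)} = \frac{Y}{Y + \left(- 7 Y + Y\right)} = \frac{Y}{Y - 6 Y} = \frac{Y}{\left(-5\right) Y} = Y \left(- \frac{1}{5 Y}\right) = - \frac{1}{5}$)
$\frac{1}{\frac{1}{37255 - 16568} + r{\left(28 \right)}} = \frac{1}{\frac{1}{37255 - 16568} - \frac{1}{5}} = \frac{1}{\frac{1}{20687} - \frac{1}{5}} = \frac{1}{- \frac{20682}{103435}} = - \frac{103435}{20682}$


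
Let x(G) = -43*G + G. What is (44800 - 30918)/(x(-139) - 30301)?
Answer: -13882/24463 ≈ -0.56747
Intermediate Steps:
x(G) = -42*G
(44800 - 30918)/(x(-139) - 30301) = (44800 - 30918)/(-42*(-139) - 30301) = 13882/(5838 - 30301) = 13882/(-24463) = 13882*(-1/24463) = -13882/24463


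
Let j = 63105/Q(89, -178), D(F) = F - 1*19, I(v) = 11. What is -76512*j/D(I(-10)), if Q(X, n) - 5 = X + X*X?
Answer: 17243892/229 ≈ 75301.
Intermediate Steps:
Q(X, n) = 5 + X + X² (Q(X, n) = 5 + (X + X*X) = 5 + (X + X²) = 5 + X + X²)
D(F) = -19 + F (D(F) = F - 19 = -19 + F)
j = 1803/229 (j = 63105/(5 + 89 + 89²) = 63105/(5 + 89 + 7921) = 63105/8015 = 63105*(1/8015) = 1803/229 ≈ 7.8734)
-76512*j/D(I(-10)) = -76512*1803/(229*(-19 + 11)) = -76512/((-8*229/1803)) = -76512/(-1832/1803) = -76512*(-1803/1832) = 17243892/229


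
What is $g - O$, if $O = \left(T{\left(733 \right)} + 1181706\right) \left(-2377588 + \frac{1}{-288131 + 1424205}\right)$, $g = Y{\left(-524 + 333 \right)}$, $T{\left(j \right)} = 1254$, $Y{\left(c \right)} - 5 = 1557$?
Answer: $\frac{1597656039044840074}{568037} \approx 2.8126 \cdot 10^{12}$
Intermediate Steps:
$Y{\left(c \right)} = 1562$ ($Y{\left(c \right)} = 5 + 1557 = 1562$)
$g = 1562$
$O = - \frac{1597656038157566280}{568037}$ ($O = \left(1254 + 1181706\right) \left(-2377588 + \frac{1}{-288131 + 1424205}\right) = 1182960 \left(-2377588 + \frac{1}{1136074}\right) = 1182960 \left(- \frac{2701115909511}{1136074}\right) = - \frac{1597656038157566280}{568037} \approx -2.8126 \cdot 10^{12}$)
$g - O = 1562 - - \frac{1597656038157566280}{568037} = 1562 + \frac{1597656038157566280}{568037} = \frac{1597656039044840074}{568037}$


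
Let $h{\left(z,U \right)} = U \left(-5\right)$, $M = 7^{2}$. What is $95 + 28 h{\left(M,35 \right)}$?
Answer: $-4805$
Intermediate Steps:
$M = 49$
$h{\left(z,U \right)} = - 5 U$
$95 + 28 h{\left(M,35 \right)} = 95 + 28 \left(\left(-5\right) 35\right) = 95 + 28 \left(-175\right) = 95 - 4900 = -4805$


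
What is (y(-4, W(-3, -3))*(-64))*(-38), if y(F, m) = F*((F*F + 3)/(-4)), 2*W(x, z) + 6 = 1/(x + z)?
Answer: 46208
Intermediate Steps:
W(x, z) = -3 + 1/(2*(x + z))
y(F, m) = F*(-¾ - F²/4) (y(F, m) = F*((F² + 3)*(-¼)) = F*((3 + F²)*(-¼)) = F*(-¾ - F²/4))
(y(-4, W(-3, -3))*(-64))*(-38) = (-¼*(-4)*(3 + (-4)²)*(-64))*(-38) = (-¼*(-4)*(3 + 16)*(-64))*(-38) = (-¼*(-4)*19*(-64))*(-38) = (19*(-64))*(-38) = -1216*(-38) = 46208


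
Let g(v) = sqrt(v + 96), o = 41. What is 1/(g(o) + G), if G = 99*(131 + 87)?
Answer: 21582/465782587 - sqrt(137)/465782587 ≈ 4.6310e-5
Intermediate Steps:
g(v) = sqrt(96 + v)
G = 21582 (G = 99*218 = 21582)
1/(g(o) + G) = 1/(sqrt(96 + 41) + 21582) = 1/(sqrt(137) + 21582) = 1/(21582 + sqrt(137))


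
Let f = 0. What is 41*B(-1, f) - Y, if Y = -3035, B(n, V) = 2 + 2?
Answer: 3199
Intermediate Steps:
B(n, V) = 4
41*B(-1, f) - Y = 41*4 - 1*(-3035) = 164 + 3035 = 3199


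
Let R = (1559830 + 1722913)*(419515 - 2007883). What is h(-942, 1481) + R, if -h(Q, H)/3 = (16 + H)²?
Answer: -5214210656451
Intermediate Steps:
h(Q, H) = -3*(16 + H)²
R = -5214203933424 (R = 3282743*(-1588368) = -5214203933424)
h(-942, 1481) + R = -3*(16 + 1481)² - 5214203933424 = -3*1497² - 5214203933424 = -3*2241009 - 5214203933424 = -6723027 - 5214203933424 = -5214210656451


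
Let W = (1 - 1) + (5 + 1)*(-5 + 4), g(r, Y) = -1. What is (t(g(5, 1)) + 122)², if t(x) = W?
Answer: 13456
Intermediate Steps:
W = -6 (W = 0 + 6*(-1) = 0 - 6 = -6)
t(x) = -6
(t(g(5, 1)) + 122)² = (-6 + 122)² = 116² = 13456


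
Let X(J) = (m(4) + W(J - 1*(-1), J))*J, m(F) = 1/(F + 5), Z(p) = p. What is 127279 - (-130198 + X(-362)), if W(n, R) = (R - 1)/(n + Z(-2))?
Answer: 2320913/9 ≈ 2.5788e+5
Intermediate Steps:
m(F) = 1/(5 + F)
W(n, R) = (-1 + R)/(-2 + n) (W(n, R) = (R - 1)/(n - 2) = (-1 + R)/(-2 + n))
X(J) = 10*J/9 (X(J) = (1/(5 + 4) + (-1 + J)/(-2 + (J - 1*(-1))))*J = (1/9 + (-1 + J)/(-2 + (J + 1)))*J = (⅑ + (-1 + J)/(-2 + (1 + J)))*J = (⅑ + (-1 + J)/(-1 + J))*J = (⅑ + 1)*J = 10*J/9)
127279 - (-130198 + X(-362)) = 127279 - (-130198 + (10/9)*(-362)) = 127279 - (-130198 - 3620/9) = 127279 - 1*(-1175402/9) = 127279 + 1175402/9 = 2320913/9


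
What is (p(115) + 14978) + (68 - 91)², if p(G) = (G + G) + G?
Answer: 15852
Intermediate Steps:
p(G) = 3*G (p(G) = 2*G + G = 3*G)
(p(115) + 14978) + (68 - 91)² = (3*115 + 14978) + (68 - 91)² = (345 + 14978) + (-23)² = 15323 + 529 = 15852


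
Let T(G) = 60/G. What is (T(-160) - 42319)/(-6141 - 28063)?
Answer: 19915/16096 ≈ 1.2373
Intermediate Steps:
(T(-160) - 42319)/(-6141 - 28063) = (60/(-160) - 42319)/(-6141 - 28063) = (60*(-1/160) - 42319)/(-34204) = (-3/8 - 42319)*(-1/34204) = -338555/8*(-1/34204) = 19915/16096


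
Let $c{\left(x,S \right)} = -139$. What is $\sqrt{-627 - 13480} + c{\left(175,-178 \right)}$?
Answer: $-139 + i \sqrt{14107} \approx -139.0 + 118.77 i$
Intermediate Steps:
$\sqrt{-627 - 13480} + c{\left(175,-178 \right)} = \sqrt{-627 - 13480} - 139 = \sqrt{-14107} - 139 = i \sqrt{14107} - 139 = -139 + i \sqrt{14107}$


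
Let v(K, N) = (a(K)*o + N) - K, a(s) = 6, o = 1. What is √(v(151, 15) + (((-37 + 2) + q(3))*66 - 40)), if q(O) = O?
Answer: I*√2282 ≈ 47.77*I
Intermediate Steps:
v(K, N) = 6 + N - K (v(K, N) = (6*1 + N) - K = (6 + N) - K = 6 + N - K)
√(v(151, 15) + (((-37 + 2) + q(3))*66 - 40)) = √((6 + 15 - 1*151) + (((-37 + 2) + 3)*66 - 40)) = √((6 + 15 - 151) + ((-35 + 3)*66 - 40)) = √(-130 + (-32*66 - 40)) = √(-130 + (-2112 - 40)) = √(-130 - 2152) = √(-2282) = I*√2282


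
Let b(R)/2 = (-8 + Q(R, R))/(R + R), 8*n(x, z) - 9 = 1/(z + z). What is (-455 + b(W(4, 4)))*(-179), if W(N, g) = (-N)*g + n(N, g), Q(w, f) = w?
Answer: 77192318/951 ≈ 81170.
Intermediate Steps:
n(x, z) = 9/8 + 1/(16*z) (n(x, z) = 9/8 + 1/(8*(z + z)) = 9/8 + 1/(8*((2*z))) = 9/8 + (1/(2*z))/8 = 9/8 + 1/(16*z))
W(N, g) = -N*g + (1 + 18*g)/(16*g) (W(N, g) = (-N)*g + (1 + 18*g)/(16*g) = -N*g + (1 + 18*g)/(16*g))
b(R) = (-8 + R)/R (b(R) = 2*((-8 + R)/(R + R)) = 2*((-8 + R)/((2*R))) = 2*((-8 + R)*(1/(2*R))) = 2*((-8 + R)/(2*R)) = (-8 + R)/R)
(-455 + b(W(4, 4)))*(-179) = (-455 + (-8 + (9/8 + (1/16)/4 - 1*4*4))/(9/8 + (1/16)/4 - 1*4*4))*(-179) = (-455 + (-8 + (9/8 + (1/16)*(¼) - 16))/(9/8 + (1/16)*(¼) - 16))*(-179) = (-455 + (-8 + (9/8 + 1/64 - 16))/(9/8 + 1/64 - 16))*(-179) = (-455 + (-8 - 951/64)/(-951/64))*(-179) = (-455 - 64/951*(-1463/64))*(-179) = (-455 + 1463/951)*(-179) = -431242/951*(-179) = 77192318/951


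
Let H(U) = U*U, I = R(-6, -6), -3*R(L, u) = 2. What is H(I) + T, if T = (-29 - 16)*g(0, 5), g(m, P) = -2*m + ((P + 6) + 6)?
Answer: -6881/9 ≈ -764.56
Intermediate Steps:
R(L, u) = -⅔ (R(L, u) = -⅓*2 = -⅔)
I = -⅔ ≈ -0.66667
H(U) = U²
g(m, P) = 12 + P - 2*m (g(m, P) = -2*m + ((6 + P) + 6) = -2*m + (12 + P) = 12 + P - 2*m)
T = -765 (T = (-29 - 16)*(12 + 5 - 2*0) = -45*(12 + 5 + 0) = -45*17 = -765)
H(I) + T = (-⅔)² - 765 = 4/9 - 765 = -6881/9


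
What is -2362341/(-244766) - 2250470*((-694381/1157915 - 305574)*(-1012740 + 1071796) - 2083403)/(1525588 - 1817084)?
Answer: -575575657550187867896538019/4130763914977172 ≈ -1.3934e+11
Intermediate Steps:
-2362341/(-244766) - 2250470*((-694381/1157915 - 305574)*(-1012740 + 1071796) - 2083403)/(1525588 - 1817084) = -2362341*(-1/244766) - 2250470/((-291496/((-694381*1/1157915 - 305574)*59056 - 2083403))) = 2362341/244766 - 2250470/((-291496/((-694381/1157915 - 305574)*59056 - 2083403))) = 2362341/244766 - 2250470/((-291496/(-353829412591/1157915*59056 - 2083403))) = 2362341/244766 - 2250470/((-291496/(-20895749789974096/1157915 - 2083403))) = 2362341/244766 - 2250470/((-291496/(-20898162193558841/1157915))) = 2362341/244766 - 2250470/((-291496*(-1157915/20898162193558841))) = 2362341/244766 - 2250470/337527590840/20898162193558841 = 2362341/244766 - 2250470*20898162193558841/337527590840 = 2362341/244766 - 4703068707173836490527/33752759084 = -575575657550187867896538019/4130763914977172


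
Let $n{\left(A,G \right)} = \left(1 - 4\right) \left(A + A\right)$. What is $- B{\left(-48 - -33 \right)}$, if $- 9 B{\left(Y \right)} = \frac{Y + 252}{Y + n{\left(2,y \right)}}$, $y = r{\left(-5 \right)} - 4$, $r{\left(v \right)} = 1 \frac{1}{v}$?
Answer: $- \frac{79}{81} \approx -0.97531$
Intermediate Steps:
$r{\left(v \right)} = \frac{1}{v}$
$y = - \frac{21}{5}$ ($y = \frac{1}{-5} - 4 = - \frac{1}{5} - 4 = - \frac{21}{5} \approx -4.2$)
$n{\left(A,G \right)} = - 6 A$ ($n{\left(A,G \right)} = - 3 \cdot 2 A = - 6 A$)
$B{\left(Y \right)} = - \frac{252 + Y}{9 \left(-12 + Y\right)}$ ($B{\left(Y \right)} = - \frac{\left(Y + 252\right) \frac{1}{Y - 12}}{9} = - \frac{\left(252 + Y\right) \frac{1}{Y - 12}}{9} = - \frac{\left(252 + Y\right) \frac{1}{-12 + Y}}{9} = - \frac{\frac{1}{-12 + Y} \left(252 + Y\right)}{9} = - \frac{252 + Y}{9 \left(-12 + Y\right)}$)
$- B{\left(-48 - -33 \right)} = - \frac{-252 - \left(-48 - -33\right)}{9 \left(-12 - 15\right)} = - \frac{-252 - \left(-48 + 33\right)}{9 \left(-12 + \left(-48 + 33\right)\right)} = - \frac{-252 - -15}{9 \left(-12 - 15\right)} = - \frac{-252 + 15}{9 \left(-27\right)} = - \frac{\left(-1\right) \left(-237\right)}{9 \cdot 27} = \left(-1\right) \frac{79}{81} = - \frac{79}{81}$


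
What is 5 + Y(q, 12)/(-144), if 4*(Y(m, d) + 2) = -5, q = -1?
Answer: 2893/576 ≈ 5.0226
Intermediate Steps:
Y(m, d) = -13/4 (Y(m, d) = -2 + (¼)*(-5) = -2 - 5/4 = -13/4)
5 + Y(q, 12)/(-144) = 5 - 13/4/(-144) = 5 - 13/4*(-1/144) = 5 + 13/576 = 2893/576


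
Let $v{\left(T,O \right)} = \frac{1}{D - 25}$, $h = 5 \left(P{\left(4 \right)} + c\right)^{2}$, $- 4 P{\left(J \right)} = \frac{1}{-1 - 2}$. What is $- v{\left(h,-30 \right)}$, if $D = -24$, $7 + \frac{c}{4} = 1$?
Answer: $\frac{1}{49} \approx 0.020408$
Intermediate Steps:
$c = -24$ ($c = -28 + 4 \cdot 1 = -28 + 4 = -24$)
$P{\left(J \right)} = \frac{1}{12}$ ($P{\left(J \right)} = - \frac{1}{4 \left(-1 - 2\right)} = - \frac{1}{4 \left(-3\right)} = \left(- \frac{1}{4}\right) \left(- \frac{1}{3}\right) = \frac{1}{12}$)
$h = \frac{411845}{144}$ ($h = 5 \left(\frac{1}{12} - 24\right)^{2} = 5 \left(- \frac{287}{12}\right)^{2} = 5 \cdot \frac{82369}{144} = \frac{411845}{144} \approx 2860.0$)
$v{\left(T,O \right)} = - \frac{1}{49}$ ($v{\left(T,O \right)} = \frac{1}{-24 - 25} = \frac{1}{-49} = - \frac{1}{49}$)
$- v{\left(h,-30 \right)} = \left(-1\right) \left(- \frac{1}{49}\right) = \frac{1}{49}$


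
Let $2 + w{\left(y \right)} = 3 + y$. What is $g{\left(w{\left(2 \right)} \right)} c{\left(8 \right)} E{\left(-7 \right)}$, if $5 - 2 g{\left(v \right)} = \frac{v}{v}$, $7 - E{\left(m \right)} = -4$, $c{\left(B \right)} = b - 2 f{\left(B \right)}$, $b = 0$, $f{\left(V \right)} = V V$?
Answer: $-2816$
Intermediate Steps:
$f{\left(V \right)} = V^{2}$
$c{\left(B \right)} = - 2 B^{2}$ ($c{\left(B \right)} = 0 - 2 B^{2} = - 2 B^{2}$)
$E{\left(m \right)} = 11$ ($E{\left(m \right)} = 7 - -4 = 7 + 4 = 11$)
$w{\left(y \right)} = 1 + y$ ($w{\left(y \right)} = -2 + \left(3 + y\right) = 1 + y$)
$g{\left(v \right)} = 2$ ($g{\left(v \right)} = \frac{5}{2} - \frac{v \frac{1}{v}}{2} = \frac{5}{2} - \frac{1}{2} = 2$)
$g{\left(w{\left(2 \right)} \right)} c{\left(8 \right)} E{\left(-7 \right)} = 2 \left(- 2 \cdot 8^{2}\right) 11 = 2 \left(\left(-2\right) 64\right) 11 = 2 \left(-128\right) 11 = \left(-256\right) 11 = -2816$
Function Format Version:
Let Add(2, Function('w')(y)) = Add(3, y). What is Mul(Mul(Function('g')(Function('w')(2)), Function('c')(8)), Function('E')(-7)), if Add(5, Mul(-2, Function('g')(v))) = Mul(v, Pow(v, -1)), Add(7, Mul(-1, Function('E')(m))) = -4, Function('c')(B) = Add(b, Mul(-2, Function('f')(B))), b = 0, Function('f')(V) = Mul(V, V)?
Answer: -2816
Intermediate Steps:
Function('f')(V) = Pow(V, 2)
Function('c')(B) = Mul(-2, Pow(B, 2)) (Function('c')(B) = Add(0, Mul(-2, Pow(B, 2))) = Mul(-2, Pow(B, 2)))
Function('E')(m) = 11 (Function('E')(m) = Add(7, Mul(-1, -4)) = Add(7, 4) = 11)
Function('w')(y) = Add(1, y) (Function('w')(y) = Add(-2, Add(3, y)) = Add(1, y))
Function('g')(v) = 2 (Function('g')(v) = Add(Rational(5, 2), Mul(Rational(-1, 2), Mul(v, Pow(v, -1)))) = Add(Rational(5, 2), Mul(Rational(-1, 2), 1)) = Add(Rational(5, 2), Rational(-1, 2)) = 2)
Mul(Mul(Function('g')(Function('w')(2)), Function('c')(8)), Function('E')(-7)) = Mul(Mul(2, Mul(-2, Pow(8, 2))), 11) = Mul(Mul(2, Mul(-2, 64)), 11) = Mul(Mul(2, -128), 11) = Mul(-256, 11) = -2816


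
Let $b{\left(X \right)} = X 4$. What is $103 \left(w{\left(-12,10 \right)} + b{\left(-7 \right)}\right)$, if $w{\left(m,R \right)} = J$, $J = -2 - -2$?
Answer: $-2884$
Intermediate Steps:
$b{\left(X \right)} = 4 X$
$J = 0$ ($J = -2 + 2 = 0$)
$w{\left(m,R \right)} = 0$
$103 \left(w{\left(-12,10 \right)} + b{\left(-7 \right)}\right) = 103 \left(0 + 4 \left(-7\right)\right) = 103 \left(0 - 28\right) = 103 \left(-28\right) = -2884$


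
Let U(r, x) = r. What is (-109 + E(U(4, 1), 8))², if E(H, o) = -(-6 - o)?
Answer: 9025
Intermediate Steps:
E(H, o) = 6 + o
(-109 + E(U(4, 1), 8))² = (-109 + (6 + 8))² = (-109 + 14)² = (-95)² = 9025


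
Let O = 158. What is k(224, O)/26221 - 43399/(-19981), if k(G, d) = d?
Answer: 87778629/40301677 ≈ 2.1780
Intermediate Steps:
k(224, O)/26221 - 43399/(-19981) = 158/26221 - 43399/(-19981) = 158*(1/26221) - 43399*(-1/19981) = 158/26221 + 43399/19981 = 87778629/40301677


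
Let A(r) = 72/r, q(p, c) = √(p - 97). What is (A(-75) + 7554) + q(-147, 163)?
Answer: 188826/25 + 2*I*√61 ≈ 7553.0 + 15.62*I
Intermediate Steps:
q(p, c) = √(-97 + p)
(A(-75) + 7554) + q(-147, 163) = (72/(-75) + 7554) + √(-97 - 147) = (72*(-1/75) + 7554) + √(-244) = (-24/25 + 7554) + 2*I*√61 = 188826/25 + 2*I*√61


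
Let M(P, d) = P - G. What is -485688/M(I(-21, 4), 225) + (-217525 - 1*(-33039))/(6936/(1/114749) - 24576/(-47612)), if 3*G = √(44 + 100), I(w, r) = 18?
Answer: -164328833653348285/4736793282468 ≈ -34692.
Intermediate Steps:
G = 4 (G = √(44 + 100)/3 = √144/3 = (⅓)*12 = 4)
M(P, d) = -4 + P (M(P, d) = P - 1*4 = P - 4 = -4 + P)
-485688/M(I(-21, 4), 225) + (-217525 - 1*(-33039))/(6936/(1/114749) - 24576/(-47612)) = -485688/(-4 + 18) + (-217525 - 1*(-33039))/(6936/(1/114749) - 24576/(-47612)) = -485688/14 + (-217525 + 33039)/(6936/(1/114749) - 24576*(-1/47612)) = -485688*1/14 - 184486/(6936*114749 + 6144/11903) = -34692 - 184486/(795899064 + 6144/11903) = -34692 - 184486/9473586564936/11903 = -34692 - 184486*11903/9473586564936 = -34692 - 1097968429/4736793282468 = -164328833653348285/4736793282468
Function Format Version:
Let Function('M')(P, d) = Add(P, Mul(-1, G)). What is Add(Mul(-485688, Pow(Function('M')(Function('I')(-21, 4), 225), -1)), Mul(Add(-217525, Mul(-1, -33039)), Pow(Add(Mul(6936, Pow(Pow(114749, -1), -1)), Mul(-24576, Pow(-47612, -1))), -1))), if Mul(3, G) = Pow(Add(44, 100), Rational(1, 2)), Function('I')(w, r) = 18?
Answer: Rational(-164328833653348285, 4736793282468) ≈ -34692.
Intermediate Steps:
G = 4 (G = Mul(Rational(1, 3), Pow(Add(44, 100), Rational(1, 2))) = Mul(Rational(1, 3), Pow(144, Rational(1, 2))) = Mul(Rational(1, 3), 12) = 4)
Function('M')(P, d) = Add(-4, P) (Function('M')(P, d) = Add(P, Mul(-1, 4)) = Add(P, -4) = Add(-4, P))
Add(Mul(-485688, Pow(Function('M')(Function('I')(-21, 4), 225), -1)), Mul(Add(-217525, Mul(-1, -33039)), Pow(Add(Mul(6936, Pow(Pow(114749, -1), -1)), Mul(-24576, Pow(-47612, -1))), -1))) = Add(Mul(-485688, Pow(Add(-4, 18), -1)), Mul(Add(-217525, Mul(-1, -33039)), Pow(Add(Mul(6936, Pow(Pow(114749, -1), -1)), Mul(-24576, Pow(-47612, -1))), -1))) = Add(Mul(-485688, Pow(14, -1)), Mul(Add(-217525, 33039), Pow(Add(Mul(6936, Pow(Rational(1, 114749), -1)), Mul(-24576, Rational(-1, 47612))), -1))) = Add(Mul(-485688, Rational(1, 14)), Mul(-184486, Pow(Add(Mul(6936, 114749), Rational(6144, 11903)), -1))) = Add(-34692, Mul(-184486, Pow(Add(795899064, Rational(6144, 11903)), -1))) = Add(-34692, Mul(-184486, Pow(Rational(9473586564936, 11903), -1))) = Add(-34692, Mul(-184486, Rational(11903, 9473586564936))) = Add(-34692, Rational(-1097968429, 4736793282468)) = Rational(-164328833653348285, 4736793282468)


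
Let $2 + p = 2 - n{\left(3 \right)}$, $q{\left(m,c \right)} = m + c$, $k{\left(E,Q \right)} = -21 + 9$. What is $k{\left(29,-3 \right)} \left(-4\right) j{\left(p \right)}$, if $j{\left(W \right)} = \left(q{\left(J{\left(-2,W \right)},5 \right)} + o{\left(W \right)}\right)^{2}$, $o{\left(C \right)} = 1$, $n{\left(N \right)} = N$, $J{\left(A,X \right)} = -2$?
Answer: $768$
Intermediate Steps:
$k{\left(E,Q \right)} = -12$
$q{\left(m,c \right)} = c + m$
$p = -3$ ($p = -2 + \left(2 - 3\right) = -2 - 1 = -3$)
$j{\left(W \right)} = 16$ ($j{\left(W \right)} = \left(\left(5 - 2\right) + 1\right)^{2} = \left(3 + 1\right)^{2} = 4^{2} = 16$)
$k{\left(29,-3 \right)} \left(-4\right) j{\left(p \right)} = \left(-12\right) \left(-4\right) 16 = 48 \cdot 16 = 768$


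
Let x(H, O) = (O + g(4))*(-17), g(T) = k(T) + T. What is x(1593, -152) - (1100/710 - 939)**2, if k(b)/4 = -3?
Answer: -4416388961/5041 ≈ -8.7609e+5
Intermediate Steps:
k(b) = -12 (k(b) = 4*(-3) = -12)
g(T) = -12 + T
x(H, O) = 136 - 17*O (x(H, O) = (O + (-12 + 4))*(-17) = (O - 8)*(-17) = (-8 + O)*(-17) = 136 - 17*O)
x(1593, -152) - (1100/710 - 939)**2 = (136 - 17*(-152)) - (1100/710 - 939)**2 = (136 + 2584) - (1100*(1/710) - 939)**2 = 2720 - (110/71 - 939)**2 = 2720 - (-66559/71)**2 = 2720 - 1*4430100481/5041 = 2720 - 4430100481/5041 = -4416388961/5041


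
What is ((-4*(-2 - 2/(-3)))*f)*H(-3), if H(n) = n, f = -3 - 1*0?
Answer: 48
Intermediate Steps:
f = -3 (f = -3 + 0 = -3)
((-4*(-2 - 2/(-3)))*f)*H(-3) = (-4*(-2 - 2/(-3))*(-3))*(-3) = (-4*(-2 - 2*(-1/3))*(-3))*(-3) = (-4*(-2 + 2/3)*(-3))*(-3) = (-4*(-4/3)*(-3))*(-3) = ((16/3)*(-3))*(-3) = -16*(-3) = 48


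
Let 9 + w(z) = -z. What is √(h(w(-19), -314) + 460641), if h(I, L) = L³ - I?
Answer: I*√30498513 ≈ 5522.5*I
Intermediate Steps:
w(z) = -9 - z
√(h(w(-19), -314) + 460641) = √(((-314)³ - (-9 - 1*(-19))) + 460641) = √((-30959144 - (-9 + 19)) + 460641) = √((-30959144 - 1*10) + 460641) = √((-30959144 - 10) + 460641) = √(-30959154 + 460641) = √(-30498513) = I*√30498513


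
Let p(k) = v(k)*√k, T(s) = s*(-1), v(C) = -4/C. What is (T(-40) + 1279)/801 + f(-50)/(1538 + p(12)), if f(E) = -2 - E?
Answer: 1192181963/710519841 + 12*√3/887041 ≈ 1.6779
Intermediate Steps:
T(s) = -s
p(k) = -4/√k (p(k) = (-4/k)*√k = -4/√k)
(T(-40) + 1279)/801 + f(-50)/(1538 + p(12)) = (-1*(-40) + 1279)/801 + (-2 - 1*(-50))/(1538 - 2*√3/3) = (40 + 1279)*(1/801) + (-2 + 50)/(1538 - 2*√3/3) = 1319*(1/801) + 48/(1538 - 2*√3/3) = 1319/801 + 48/(1538 - 2*√3/3)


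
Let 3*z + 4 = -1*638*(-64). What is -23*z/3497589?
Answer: -939044/10492767 ≈ -0.089494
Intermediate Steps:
z = 40828/3 (z = -4/3 + (-1*638*(-64))/3 = -4/3 + (-638*(-64))/3 = -4/3 + (⅓)*40832 = -4/3 + 40832/3 = 40828/3 ≈ 13609.)
-23*z/3497589 = -23*40828/3/3497589 = -939044/3*1/3497589 = -939044/10492767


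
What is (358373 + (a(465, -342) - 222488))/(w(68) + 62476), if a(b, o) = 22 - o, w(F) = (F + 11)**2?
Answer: 136249/68717 ≈ 1.9828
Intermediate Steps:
w(F) = (11 + F)**2
(358373 + (a(465, -342) - 222488))/(w(68) + 62476) = (358373 + ((22 - 1*(-342)) - 222488))/((11 + 68)**2 + 62476) = (358373 + ((22 + 342) - 222488))/(79**2 + 62476) = (358373 + (364 - 222488))/(6241 + 62476) = (358373 - 222124)/68717 = 136249*(1/68717) = 136249/68717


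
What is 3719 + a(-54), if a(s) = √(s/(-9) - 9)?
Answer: 3719 + I*√3 ≈ 3719.0 + 1.732*I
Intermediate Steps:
a(s) = √(-9 - s/9) (a(s) = √(s*(-⅑) - 9) = √(-s/9 - 9) = √(-9 - s/9))
3719 + a(-54) = 3719 + √(-81 - 1*(-54))/3 = 3719 + √(-81 + 54)/3 = 3719 + √(-27)/3 = 3719 + (3*I*√3)/3 = 3719 + I*√3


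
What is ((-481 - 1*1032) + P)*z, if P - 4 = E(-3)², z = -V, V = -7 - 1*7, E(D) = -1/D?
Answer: -190120/9 ≈ -21124.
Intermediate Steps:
V = -14 (V = -7 - 7 = -14)
z = 14 (z = -1*(-14) = 14)
P = 37/9 (P = 4 + (-1/(-3))² = 4 + (-1*(-⅓))² = 4 + (⅓)² = 4 + ⅑ = 37/9 ≈ 4.1111)
((-481 - 1*1032) + P)*z = ((-481 - 1*1032) + 37/9)*14 = ((-481 - 1032) + 37/9)*14 = (-1513 + 37/9)*14 = -13580/9*14 = -190120/9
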